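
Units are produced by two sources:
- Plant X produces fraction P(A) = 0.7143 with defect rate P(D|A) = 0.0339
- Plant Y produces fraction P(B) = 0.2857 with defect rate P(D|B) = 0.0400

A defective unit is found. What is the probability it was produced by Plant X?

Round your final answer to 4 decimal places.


Let A = from Plant X, D = defective

Given:
- P(A) = 0.7143, P(B) = 0.2857
- P(D|A) = 0.0339, P(D|B) = 0.0400

Step 1: Find P(D)
P(D) = P(D|A)P(A) + P(D|B)P(B)
     = 0.0339 × 0.7143 + 0.0400 × 0.2857
     = 0.02421477 + 0.01142800
     = 0.03564277

Step 2: Apply Bayes' theorem
P(A|D) = P(D|A)P(A) / P(D)
       = 0.02421477 / 0.03564277
       = 0.6794


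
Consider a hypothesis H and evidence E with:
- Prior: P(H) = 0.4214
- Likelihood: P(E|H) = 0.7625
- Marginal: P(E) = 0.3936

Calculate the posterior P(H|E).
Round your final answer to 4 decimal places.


Using Bayes' theorem:

P(H|E) = P(E|H) × P(H) / P(E)
       = 0.7625 × 0.4214 / 0.3936
       = 0.32131750 / 0.3936
       = 0.8164

The evidence strengthens our belief in H.
Prior: 0.4214 → Posterior: 0.8164


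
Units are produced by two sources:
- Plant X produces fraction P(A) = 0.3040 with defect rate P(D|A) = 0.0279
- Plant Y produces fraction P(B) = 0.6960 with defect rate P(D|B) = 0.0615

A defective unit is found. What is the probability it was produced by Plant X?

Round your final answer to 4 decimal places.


Let A = from Plant X, D = defective

Given:
- P(A) = 0.3040, P(B) = 0.6960
- P(D|A) = 0.0279, P(D|B) = 0.0615

Step 1: Find P(D)
P(D) = P(D|A)P(A) + P(D|B)P(B)
     = 0.0279 × 0.3040 + 0.0615 × 0.6960
     = 0.00848160 + 0.04280400
     = 0.05128560

Step 2: Apply Bayes' theorem
P(A|D) = P(D|A)P(A) / P(D)
       = 0.00848160 / 0.05128560
       = 0.1654


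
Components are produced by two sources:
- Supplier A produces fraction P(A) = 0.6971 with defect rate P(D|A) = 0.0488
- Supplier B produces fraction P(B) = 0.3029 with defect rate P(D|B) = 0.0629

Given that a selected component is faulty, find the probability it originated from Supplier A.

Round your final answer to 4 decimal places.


Let A = from Supplier A, D = faulty

Given:
- P(A) = 0.6971, P(B) = 0.3029
- P(D|A) = 0.0488, P(D|B) = 0.0629

Step 1: Find P(D)
P(D) = P(D|A)P(A) + P(D|B)P(B)
     = 0.0488 × 0.6971 + 0.0629 × 0.3029
     = 0.03401848 + 0.01905241
     = 0.05307089

Step 2: Apply Bayes' theorem
P(A|D) = P(D|A)P(A) / P(D)
       = 0.03401848 / 0.05307089
       = 0.6410


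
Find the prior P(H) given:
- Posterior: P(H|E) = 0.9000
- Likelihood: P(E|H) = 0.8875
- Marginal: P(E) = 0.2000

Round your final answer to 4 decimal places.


From Bayes' theorem: P(H|E) = P(E|H) × P(H) / P(E)

Rearranging for P(H):
P(H) = P(H|E) × P(E) / P(E|H)
     = 0.9000 × 0.2000 / 0.8875
     = 0.18000000 / 0.8875
     = 0.2028


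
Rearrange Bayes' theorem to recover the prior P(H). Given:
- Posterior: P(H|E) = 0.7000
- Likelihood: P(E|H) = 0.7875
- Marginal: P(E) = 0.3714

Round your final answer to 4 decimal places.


From Bayes' theorem: P(H|E) = P(E|H) × P(H) / P(E)

Rearranging for P(H):
P(H) = P(H|E) × P(E) / P(E|H)
     = 0.7000 × 0.3714 / 0.7875
     = 0.25998000 / 0.7875
     = 0.3301


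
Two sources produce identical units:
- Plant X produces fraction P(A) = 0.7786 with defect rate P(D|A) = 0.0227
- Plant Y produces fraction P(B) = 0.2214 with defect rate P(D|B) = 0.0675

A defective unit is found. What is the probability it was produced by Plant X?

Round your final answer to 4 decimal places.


Let A = from Plant X, D = defective

Given:
- P(A) = 0.7786, P(B) = 0.2214
- P(D|A) = 0.0227, P(D|B) = 0.0675

Step 1: Find P(D)
P(D) = P(D|A)P(A) + P(D|B)P(B)
     = 0.0227 × 0.7786 + 0.0675 × 0.2214
     = 0.01767422 + 0.01494450
     = 0.03261872

Step 2: Apply Bayes' theorem
P(A|D) = P(D|A)P(A) / P(D)
       = 0.01767422 / 0.03261872
       = 0.5418


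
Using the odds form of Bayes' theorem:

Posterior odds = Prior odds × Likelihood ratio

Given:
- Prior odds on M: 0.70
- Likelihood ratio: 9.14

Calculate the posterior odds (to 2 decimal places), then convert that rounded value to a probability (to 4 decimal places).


Step 1: Calculate posterior odds
Posterior odds = Prior odds × LR
               = 0.70 × 9.14
               = 6.40

Step 2: Convert to probability
P(M|E) = Posterior odds / (1 + Posterior odds)
       = 6.40 / (1 + 6.40)
       = 6.40 / 7.40
       = 0.8649

The evidence increased P(M) from 0.4118 to 0.8649.


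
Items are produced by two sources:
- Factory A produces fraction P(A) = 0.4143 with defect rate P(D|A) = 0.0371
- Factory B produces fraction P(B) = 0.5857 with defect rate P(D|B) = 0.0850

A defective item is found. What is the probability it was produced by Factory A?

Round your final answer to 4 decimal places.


Let A = from Factory A, D = defective

Given:
- P(A) = 0.4143, P(B) = 0.5857
- P(D|A) = 0.0371, P(D|B) = 0.0850

Step 1: Find P(D)
P(D) = P(D|A)P(A) + P(D|B)P(B)
     = 0.0371 × 0.4143 + 0.0850 × 0.5857
     = 0.01537053 + 0.04978450
     = 0.06515503

Step 2: Apply Bayes' theorem
P(A|D) = P(D|A)P(A) / P(D)
       = 0.01537053 / 0.06515503
       = 0.2359


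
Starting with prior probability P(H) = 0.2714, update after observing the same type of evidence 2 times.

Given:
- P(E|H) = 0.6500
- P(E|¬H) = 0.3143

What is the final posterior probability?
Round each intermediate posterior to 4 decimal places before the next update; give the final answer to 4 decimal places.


Sequential Bayesian updating:

Initial prior: P(H) = 0.2714

Update 1:
  P(E) = 0.6500 × 0.2714 + 0.3143 × 0.7286 = 0.17641000 + 0.22899898 = 0.40540898
  P(H|E) = 0.17641000 / 0.40540898 = 0.4351

Update 2:
  P(E) = 0.6500 × 0.4351 + 0.3143 × 0.5649 = 0.28281500 + 0.17754807 = 0.46036307
  P(H|E) = 0.28281500 / 0.46036307 = 0.6143

Final posterior: 0.6143


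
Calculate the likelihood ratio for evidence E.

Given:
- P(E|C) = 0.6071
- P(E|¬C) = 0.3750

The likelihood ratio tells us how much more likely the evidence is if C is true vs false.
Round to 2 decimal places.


Likelihood Ratio (LR) = P(E|C) / P(E|¬C)

LR = 0.6071 / 0.3750
   = 1.62

The evidence is 1.62 times more likely if C is true than if C is false.
Since LR > 1, the evidence supports C over ¬C.


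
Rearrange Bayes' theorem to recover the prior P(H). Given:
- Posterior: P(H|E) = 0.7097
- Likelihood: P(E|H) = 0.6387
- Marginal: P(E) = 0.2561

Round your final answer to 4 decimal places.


From Bayes' theorem: P(H|E) = P(E|H) × P(H) / P(E)

Rearranging for P(H):
P(H) = P(H|E) × P(E) / P(E|H)
     = 0.7097 × 0.2561 / 0.6387
     = 0.18175417 / 0.6387
     = 0.2846


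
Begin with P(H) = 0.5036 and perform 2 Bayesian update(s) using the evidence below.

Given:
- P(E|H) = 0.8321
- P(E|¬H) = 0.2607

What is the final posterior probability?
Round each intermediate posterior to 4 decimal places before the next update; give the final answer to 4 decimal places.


Sequential Bayesian updating:

Initial prior: P(H) = 0.5036

Update 1:
  P(E) = 0.8321 × 0.5036 + 0.2607 × 0.4964 = 0.41904556 + 0.12941148 = 0.54845704
  P(H|E) = 0.41904556 / 0.54845704 = 0.7640

Update 2:
  P(E) = 0.8321 × 0.7640 + 0.2607 × 0.2360 = 0.63572440 + 0.06152520 = 0.69724960
  P(H|E) = 0.63572440 / 0.69724960 = 0.9118

Final posterior: 0.9118


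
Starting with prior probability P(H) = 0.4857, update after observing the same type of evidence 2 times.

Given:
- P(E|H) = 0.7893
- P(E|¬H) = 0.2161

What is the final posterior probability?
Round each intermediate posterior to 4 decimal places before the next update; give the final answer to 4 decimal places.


Sequential Bayesian updating:

Initial prior: P(H) = 0.4857

Update 1:
  P(E) = 0.7893 × 0.4857 + 0.2161 × 0.5143 = 0.38336301 + 0.11114023 = 0.49450324
  P(H|E) = 0.38336301 / 0.49450324 = 0.7752

Update 2:
  P(E) = 0.7893 × 0.7752 + 0.2161 × 0.2248 = 0.61186536 + 0.04857928 = 0.66044464
  P(H|E) = 0.61186536 / 0.66044464 = 0.9264

Final posterior: 0.9264


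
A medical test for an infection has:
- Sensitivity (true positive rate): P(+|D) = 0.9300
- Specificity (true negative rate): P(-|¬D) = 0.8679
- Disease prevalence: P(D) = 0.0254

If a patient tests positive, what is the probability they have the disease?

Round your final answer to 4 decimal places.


Let D = has disease, + = positive test

Given:
- P(D) = 0.0254 (prevalence)
- P(+|D) = 0.9300 (sensitivity)
- P(-|¬D) = 0.8679 (specificity)
- P(+|¬D) = 0.1321 (false positive rate = 1 - specificity)

Step 1: Find P(+)
P(+) = P(+|D)P(D) + P(+|¬D)P(¬D)
     = 0.9300 × 0.0254 + 0.1321 × 0.9746
     = 0.02362200 + 0.12874466
     = 0.15236666

Step 2: Apply Bayes' theorem for P(D|+)
P(D|+) = P(+|D)P(D) / P(+)
       = 0.02362200 / 0.15236666
       = 0.1550


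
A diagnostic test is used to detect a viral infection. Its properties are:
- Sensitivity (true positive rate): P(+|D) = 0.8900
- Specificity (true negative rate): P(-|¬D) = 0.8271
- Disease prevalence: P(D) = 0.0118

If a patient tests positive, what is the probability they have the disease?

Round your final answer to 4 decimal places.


Let D = has disease, + = positive test

Given:
- P(D) = 0.0118 (prevalence)
- P(+|D) = 0.8900 (sensitivity)
- P(-|¬D) = 0.8271 (specificity)
- P(+|¬D) = 0.1729 (false positive rate = 1 - specificity)

Step 1: Find P(+)
P(+) = P(+|D)P(D) + P(+|¬D)P(¬D)
     = 0.8900 × 0.0118 + 0.1729 × 0.9882
     = 0.01050200 + 0.17085978
     = 0.18136178

Step 2: Apply Bayes' theorem for P(D|+)
P(D|+) = P(+|D)P(D) / P(+)
       = 0.01050200 / 0.18136178
       = 0.0579


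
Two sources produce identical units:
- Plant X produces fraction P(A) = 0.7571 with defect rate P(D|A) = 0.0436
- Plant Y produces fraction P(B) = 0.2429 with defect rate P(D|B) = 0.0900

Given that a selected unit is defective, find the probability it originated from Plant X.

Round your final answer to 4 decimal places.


Let A = from Plant X, D = defective

Given:
- P(A) = 0.7571, P(B) = 0.2429
- P(D|A) = 0.0436, P(D|B) = 0.0900

Step 1: Find P(D)
P(D) = P(D|A)P(A) + P(D|B)P(B)
     = 0.0436 × 0.7571 + 0.0900 × 0.2429
     = 0.03300956 + 0.02186100
     = 0.05487056

Step 2: Apply Bayes' theorem
P(A|D) = P(D|A)P(A) / P(D)
       = 0.03300956 / 0.05487056
       = 0.6016


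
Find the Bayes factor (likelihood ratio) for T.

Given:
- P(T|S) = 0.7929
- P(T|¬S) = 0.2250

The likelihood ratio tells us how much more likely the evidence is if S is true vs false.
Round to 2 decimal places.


Likelihood Ratio (LR) = P(T|S) / P(T|¬S)

LR = 0.7929 / 0.2250
   = 3.52

The evidence is 3.52 times more likely if S is true than if S is false.
LR > 1, so observing T raises the odds in favor of S.


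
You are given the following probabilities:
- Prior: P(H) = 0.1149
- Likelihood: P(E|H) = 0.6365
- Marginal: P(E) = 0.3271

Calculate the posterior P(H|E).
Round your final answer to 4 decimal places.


Using Bayes' theorem:

P(H|E) = P(E|H) × P(H) / P(E)
       = 0.6365 × 0.1149 / 0.3271
       = 0.07313385 / 0.3271
       = 0.2236

The evidence strengthens our belief in H.
Prior: 0.1149 → Posterior: 0.2236


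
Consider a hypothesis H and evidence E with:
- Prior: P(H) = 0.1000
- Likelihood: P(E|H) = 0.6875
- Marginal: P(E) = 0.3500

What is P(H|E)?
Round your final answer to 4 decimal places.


Using Bayes' theorem:

P(H|E) = P(E|H) × P(H) / P(E)
       = 0.6875 × 0.1000 / 0.3500
       = 0.06875000 / 0.3500
       = 0.1964

The evidence strengthens our belief in H.
Prior: 0.1000 → Posterior: 0.1964


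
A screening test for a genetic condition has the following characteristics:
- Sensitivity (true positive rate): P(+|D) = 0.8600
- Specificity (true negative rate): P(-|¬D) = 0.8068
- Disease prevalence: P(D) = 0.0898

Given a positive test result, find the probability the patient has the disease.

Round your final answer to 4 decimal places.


Let D = has disease, + = positive test

Given:
- P(D) = 0.0898 (prevalence)
- P(+|D) = 0.8600 (sensitivity)
- P(-|¬D) = 0.8068 (specificity)
- P(+|¬D) = 0.1932 (false positive rate = 1 - specificity)

Step 1: Find P(+)
P(+) = P(+|D)P(D) + P(+|¬D)P(¬D)
     = 0.8600 × 0.0898 + 0.1932 × 0.9102
     = 0.07722800 + 0.17585064
     = 0.25307864

Step 2: Apply Bayes' theorem for P(D|+)
P(D|+) = P(+|D)P(D) / P(+)
       = 0.07722800 / 0.25307864
       = 0.3052


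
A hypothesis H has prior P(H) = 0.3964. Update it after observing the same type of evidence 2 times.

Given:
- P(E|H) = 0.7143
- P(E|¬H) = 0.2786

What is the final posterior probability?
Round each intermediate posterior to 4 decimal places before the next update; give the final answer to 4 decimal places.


Sequential Bayesian updating:

Initial prior: P(H) = 0.3964

Update 1:
  P(E) = 0.7143 × 0.3964 + 0.2786 × 0.6036 = 0.28314852 + 0.16816296 = 0.45131148
  P(H|E) = 0.28314852 / 0.45131148 = 0.6274

Update 2:
  P(E) = 0.7143 × 0.6274 + 0.2786 × 0.3726 = 0.44815182 + 0.10380636 = 0.55195818
  P(H|E) = 0.44815182 / 0.55195818 = 0.8119

Final posterior: 0.8119


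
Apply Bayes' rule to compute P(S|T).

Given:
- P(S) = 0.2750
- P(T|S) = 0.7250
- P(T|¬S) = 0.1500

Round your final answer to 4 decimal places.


Bayes' theorem: P(S|T) = P(T|S) × P(S) / P(T)

Step 1: Calculate P(T) using law of total probability
P(T) = P(T|S)P(S) + P(T|¬S)P(¬S)
     = 0.7250 × 0.2750 + 0.1500 × 0.7250
     = 0.19937500 + 0.10875000
     = 0.30812500

Step 2: Apply Bayes' theorem
P(S|T) = P(T|S) × P(S) / P(T)
       = 0.19937500 / 0.30812500
       = 0.6471


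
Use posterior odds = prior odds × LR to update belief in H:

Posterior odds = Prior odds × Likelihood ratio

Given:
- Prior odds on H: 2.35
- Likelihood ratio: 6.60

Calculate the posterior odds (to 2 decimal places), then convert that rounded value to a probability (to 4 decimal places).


Step 1: Calculate posterior odds
Posterior odds = Prior odds × LR
               = 2.35 × 6.60
               = 15.51

Step 2: Convert to probability
P(H|E) = Posterior odds / (1 + Posterior odds)
       = 15.51 / (1 + 15.51)
       = 15.51 / 16.51
       = 0.9394

The evidence increased P(H) from 0.7015 to 0.9394.


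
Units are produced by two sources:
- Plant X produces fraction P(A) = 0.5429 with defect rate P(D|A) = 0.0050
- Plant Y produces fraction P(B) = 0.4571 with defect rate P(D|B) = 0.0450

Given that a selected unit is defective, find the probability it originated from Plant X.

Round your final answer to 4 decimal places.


Let A = from Plant X, D = defective

Given:
- P(A) = 0.5429, P(B) = 0.4571
- P(D|A) = 0.0050, P(D|B) = 0.0450

Step 1: Find P(D)
P(D) = P(D|A)P(A) + P(D|B)P(B)
     = 0.0050 × 0.5429 + 0.0450 × 0.4571
     = 0.00271450 + 0.02056950
     = 0.02328400

Step 2: Apply Bayes' theorem
P(A|D) = P(D|A)P(A) / P(D)
       = 0.00271450 / 0.02328400
       = 0.1166


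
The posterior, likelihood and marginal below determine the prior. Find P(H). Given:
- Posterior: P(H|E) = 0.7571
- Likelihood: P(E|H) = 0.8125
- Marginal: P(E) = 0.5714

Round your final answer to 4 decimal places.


From Bayes' theorem: P(H|E) = P(E|H) × P(H) / P(E)

Rearranging for P(H):
P(H) = P(H|E) × P(E) / P(E|H)
     = 0.7571 × 0.5714 / 0.8125
     = 0.43260694 / 0.8125
     = 0.5324


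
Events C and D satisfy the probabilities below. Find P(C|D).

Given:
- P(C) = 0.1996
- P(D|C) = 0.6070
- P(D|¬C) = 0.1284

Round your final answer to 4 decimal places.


Bayes' theorem: P(C|D) = P(D|C) × P(C) / P(D)

Step 1: Calculate P(D) using law of total probability
P(D) = P(D|C)P(C) + P(D|¬C)P(¬C)
     = 0.6070 × 0.1996 + 0.1284 × 0.8004
     = 0.12115720 + 0.10277136
     = 0.22392856

Step 2: Apply Bayes' theorem
P(C|D) = P(D|C) × P(C) / P(D)
       = 0.12115720 / 0.22392856
       = 0.5411


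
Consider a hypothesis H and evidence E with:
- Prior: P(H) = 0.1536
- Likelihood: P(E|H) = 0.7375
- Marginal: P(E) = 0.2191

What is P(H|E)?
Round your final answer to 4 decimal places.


Using Bayes' theorem:

P(H|E) = P(E|H) × P(H) / P(E)
       = 0.7375 × 0.1536 / 0.2191
       = 0.11328000 / 0.2191
       = 0.5170

The evidence strengthens our belief in H.
Prior: 0.1536 → Posterior: 0.5170


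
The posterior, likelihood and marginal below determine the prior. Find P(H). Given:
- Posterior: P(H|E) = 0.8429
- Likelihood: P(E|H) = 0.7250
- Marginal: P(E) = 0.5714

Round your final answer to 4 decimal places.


From Bayes' theorem: P(H|E) = P(E|H) × P(H) / P(E)

Rearranging for P(H):
P(H) = P(H|E) × P(E) / P(E|H)
     = 0.8429 × 0.5714 / 0.7250
     = 0.48163306 / 0.7250
     = 0.6643


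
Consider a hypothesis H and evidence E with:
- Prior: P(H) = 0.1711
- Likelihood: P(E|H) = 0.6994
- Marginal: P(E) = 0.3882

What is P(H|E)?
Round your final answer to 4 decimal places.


Using Bayes' theorem:

P(H|E) = P(E|H) × P(H) / P(E)
       = 0.6994 × 0.1711 / 0.3882
       = 0.11966734 / 0.3882
       = 0.3083

The evidence strengthens our belief in H.
Prior: 0.1711 → Posterior: 0.3083


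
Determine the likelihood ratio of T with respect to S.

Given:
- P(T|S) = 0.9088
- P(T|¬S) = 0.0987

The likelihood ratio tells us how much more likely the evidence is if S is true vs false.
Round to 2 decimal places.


Likelihood Ratio (LR) = P(T|S) / P(T|¬S)

LR = 0.9088 / 0.0987
   = 9.21

The evidence is 9.21 times more likely if S is true than if S is false.
Because LR exceeds 1, T is evidence for S.


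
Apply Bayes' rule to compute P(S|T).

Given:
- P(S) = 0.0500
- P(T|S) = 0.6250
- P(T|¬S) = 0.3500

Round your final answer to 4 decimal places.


Bayes' theorem: P(S|T) = P(T|S) × P(S) / P(T)

Step 1: Calculate P(T) using law of total probability
P(T) = P(T|S)P(S) + P(T|¬S)P(¬S)
     = 0.6250 × 0.0500 + 0.3500 × 0.9500
     = 0.03125000 + 0.33250000
     = 0.36375000

Step 2: Apply Bayes' theorem
P(S|T) = P(T|S) × P(S) / P(T)
       = 0.03125000 / 0.36375000
       = 0.0859


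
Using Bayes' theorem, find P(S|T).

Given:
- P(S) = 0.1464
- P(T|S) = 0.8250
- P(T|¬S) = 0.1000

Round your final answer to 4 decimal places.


Bayes' theorem: P(S|T) = P(T|S) × P(S) / P(T)

Step 1: Calculate P(T) using law of total probability
P(T) = P(T|S)P(S) + P(T|¬S)P(¬S)
     = 0.8250 × 0.1464 + 0.1000 × 0.8536
     = 0.12078000 + 0.08536000
     = 0.20614000

Step 2: Apply Bayes' theorem
P(S|T) = P(T|S) × P(S) / P(T)
       = 0.12078000 / 0.20614000
       = 0.5859


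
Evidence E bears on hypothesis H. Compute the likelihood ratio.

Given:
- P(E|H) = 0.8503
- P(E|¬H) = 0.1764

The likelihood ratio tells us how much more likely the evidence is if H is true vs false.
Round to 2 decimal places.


Likelihood Ratio (LR) = P(E|H) / P(E|¬H)

LR = 0.8503 / 0.1764
   = 4.82

The evidence is 4.82 times more likely if H is true than if H is false.
LR > 1, so observing E raises the odds in favor of H.


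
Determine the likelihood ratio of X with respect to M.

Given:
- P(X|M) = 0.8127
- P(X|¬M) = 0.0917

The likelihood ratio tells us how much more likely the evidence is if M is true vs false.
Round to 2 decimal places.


Likelihood Ratio (LR) = P(X|M) / P(X|¬M)

LR = 0.8127 / 0.0917
   = 8.86

The evidence is 8.86 times more likely if M is true than if M is false.
LR > 1, so observing X raises the odds in favor of M.


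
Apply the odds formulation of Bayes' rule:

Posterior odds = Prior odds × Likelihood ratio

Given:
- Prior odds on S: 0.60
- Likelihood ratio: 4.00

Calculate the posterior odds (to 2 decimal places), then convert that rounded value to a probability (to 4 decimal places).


Step 1: Calculate posterior odds
Posterior odds = Prior odds × LR
               = 0.60 × 4.00
               = 2.40

Step 2: Convert to probability
P(S|E) = Posterior odds / (1 + Posterior odds)
       = 2.40 / (1 + 2.40)
       = 2.40 / 3.40
       = 0.7059

The evidence increased P(S) from 0.3750 to 0.7059.


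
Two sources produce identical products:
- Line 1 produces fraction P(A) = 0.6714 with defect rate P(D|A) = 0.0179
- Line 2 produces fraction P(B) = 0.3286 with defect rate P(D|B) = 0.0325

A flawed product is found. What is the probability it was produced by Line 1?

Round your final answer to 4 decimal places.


Let A = from Line 1, D = flawed

Given:
- P(A) = 0.6714, P(B) = 0.3286
- P(D|A) = 0.0179, P(D|B) = 0.0325

Step 1: Find P(D)
P(D) = P(D|A)P(A) + P(D|B)P(B)
     = 0.0179 × 0.6714 + 0.0325 × 0.3286
     = 0.01201806 + 0.01067950
     = 0.02269756

Step 2: Apply Bayes' theorem
P(A|D) = P(D|A)P(A) / P(D)
       = 0.01201806 / 0.02269756
       = 0.5295


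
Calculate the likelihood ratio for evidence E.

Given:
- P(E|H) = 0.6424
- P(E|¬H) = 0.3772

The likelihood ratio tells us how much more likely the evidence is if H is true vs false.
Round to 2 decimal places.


Likelihood Ratio (LR) = P(E|H) / P(E|¬H)

LR = 0.6424 / 0.3772
   = 1.70

The evidence is 1.70 times more likely if H is true than if H is false.
Because LR exceeds 1, E is evidence for H.


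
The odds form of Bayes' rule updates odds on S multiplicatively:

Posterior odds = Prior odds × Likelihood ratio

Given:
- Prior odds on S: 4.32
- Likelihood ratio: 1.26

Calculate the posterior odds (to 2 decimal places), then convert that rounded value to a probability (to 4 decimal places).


Step 1: Calculate posterior odds
Posterior odds = Prior odds × LR
               = 4.32 × 1.26
               = 5.44

Step 2: Convert to probability
P(S|E) = Posterior odds / (1 + Posterior odds)
       = 5.44 / (1 + 5.44)
       = 5.44 / 6.44
       = 0.8447

The evidence increased P(S) from 0.8120 to 0.8447.


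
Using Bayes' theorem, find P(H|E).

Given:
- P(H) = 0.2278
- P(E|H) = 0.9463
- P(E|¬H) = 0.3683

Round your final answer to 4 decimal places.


Bayes' theorem: P(H|E) = P(E|H) × P(H) / P(E)

Step 1: Calculate P(E) using law of total probability
P(E) = P(E|H)P(H) + P(E|¬H)P(¬H)
     = 0.9463 × 0.2278 + 0.3683 × 0.7722
     = 0.21556714 + 0.28440126
     = 0.49996840

Step 2: Apply Bayes' theorem
P(H|E) = P(E|H) × P(H) / P(E)
       = 0.21556714 / 0.49996840
       = 0.4312


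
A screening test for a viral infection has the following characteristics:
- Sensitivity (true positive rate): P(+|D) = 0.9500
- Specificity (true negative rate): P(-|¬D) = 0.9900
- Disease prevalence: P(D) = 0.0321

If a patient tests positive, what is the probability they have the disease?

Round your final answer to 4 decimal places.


Let D = has disease, + = positive test

Given:
- P(D) = 0.0321 (prevalence)
- P(+|D) = 0.9500 (sensitivity)
- P(-|¬D) = 0.9900 (specificity)
- P(+|¬D) = 0.0100 (false positive rate = 1 - specificity)

Step 1: Find P(+)
P(+) = P(+|D)P(D) + P(+|¬D)P(¬D)
     = 0.9500 × 0.0321 + 0.0100 × 0.9679
     = 0.03049500 + 0.00967900
     = 0.04017400

Step 2: Apply Bayes' theorem for P(D|+)
P(D|+) = P(+|D)P(D) / P(+)
       = 0.03049500 / 0.04017400
       = 0.7591


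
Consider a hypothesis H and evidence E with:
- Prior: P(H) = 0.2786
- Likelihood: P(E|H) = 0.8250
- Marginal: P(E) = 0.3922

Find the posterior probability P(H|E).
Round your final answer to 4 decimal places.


Using Bayes' theorem:

P(H|E) = P(E|H) × P(H) / P(E)
       = 0.8250 × 0.2786 / 0.3922
       = 0.22984500 / 0.3922
       = 0.5860

The evidence strengthens our belief in H.
Prior: 0.2786 → Posterior: 0.5860


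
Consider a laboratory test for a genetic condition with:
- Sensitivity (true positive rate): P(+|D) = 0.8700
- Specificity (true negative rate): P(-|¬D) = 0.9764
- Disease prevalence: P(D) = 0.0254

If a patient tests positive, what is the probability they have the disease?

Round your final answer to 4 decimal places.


Let D = has disease, + = positive test

Given:
- P(D) = 0.0254 (prevalence)
- P(+|D) = 0.8700 (sensitivity)
- P(-|¬D) = 0.9764 (specificity)
- P(+|¬D) = 0.0236 (false positive rate = 1 - specificity)

Step 1: Find P(+)
P(+) = P(+|D)P(D) + P(+|¬D)P(¬D)
     = 0.8700 × 0.0254 + 0.0236 × 0.9746
     = 0.02209800 + 0.02300056
     = 0.04509856

Step 2: Apply Bayes' theorem for P(D|+)
P(D|+) = P(+|D)P(D) / P(+)
       = 0.02209800 / 0.04509856
       = 0.4900


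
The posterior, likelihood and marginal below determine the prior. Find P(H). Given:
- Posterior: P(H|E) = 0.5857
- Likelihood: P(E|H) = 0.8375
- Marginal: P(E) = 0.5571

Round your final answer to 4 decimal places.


From Bayes' theorem: P(H|E) = P(E|H) × P(H) / P(E)

Rearranging for P(H):
P(H) = P(H|E) × P(E) / P(E|H)
     = 0.5857 × 0.5571 / 0.8375
     = 0.32629347 / 0.8375
     = 0.3896


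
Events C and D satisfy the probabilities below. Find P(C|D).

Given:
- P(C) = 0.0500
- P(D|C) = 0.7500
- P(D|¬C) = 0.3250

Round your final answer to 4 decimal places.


Bayes' theorem: P(C|D) = P(D|C) × P(C) / P(D)

Step 1: Calculate P(D) using law of total probability
P(D) = P(D|C)P(C) + P(D|¬C)P(¬C)
     = 0.7500 × 0.0500 + 0.3250 × 0.9500
     = 0.03750000 + 0.30875000
     = 0.34625000

Step 2: Apply Bayes' theorem
P(C|D) = P(D|C) × P(C) / P(D)
       = 0.03750000 / 0.34625000
       = 0.1083


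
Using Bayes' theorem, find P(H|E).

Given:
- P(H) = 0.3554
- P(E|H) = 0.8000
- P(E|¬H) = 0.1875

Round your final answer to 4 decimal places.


Bayes' theorem: P(H|E) = P(E|H) × P(H) / P(E)

Step 1: Calculate P(E) using law of total probability
P(E) = P(E|H)P(H) + P(E|¬H)P(¬H)
     = 0.8000 × 0.3554 + 0.1875 × 0.6446
     = 0.28432000 + 0.12086250
     = 0.40518250

Step 2: Apply Bayes' theorem
P(H|E) = P(E|H) × P(H) / P(E)
       = 0.28432000 / 0.40518250
       = 0.7017


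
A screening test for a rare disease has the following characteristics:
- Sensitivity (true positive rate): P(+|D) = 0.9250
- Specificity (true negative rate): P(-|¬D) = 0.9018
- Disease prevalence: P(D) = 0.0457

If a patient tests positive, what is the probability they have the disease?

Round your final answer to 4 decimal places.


Let D = has disease, + = positive test

Given:
- P(D) = 0.0457 (prevalence)
- P(+|D) = 0.9250 (sensitivity)
- P(-|¬D) = 0.9018 (specificity)
- P(+|¬D) = 0.0982 (false positive rate = 1 - specificity)

Step 1: Find P(+)
P(+) = P(+|D)P(D) + P(+|¬D)P(¬D)
     = 0.9250 × 0.0457 + 0.0982 × 0.9543
     = 0.04227250 + 0.09371226
     = 0.13598476

Step 2: Apply Bayes' theorem for P(D|+)
P(D|+) = P(+|D)P(D) / P(+)
       = 0.04227250 / 0.13598476
       = 0.3109


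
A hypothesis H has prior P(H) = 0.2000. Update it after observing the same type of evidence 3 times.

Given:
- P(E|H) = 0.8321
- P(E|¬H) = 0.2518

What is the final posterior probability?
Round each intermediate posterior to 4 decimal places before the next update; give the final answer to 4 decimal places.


Sequential Bayesian updating:

Initial prior: P(H) = 0.2000

Update 1:
  P(E) = 0.8321 × 0.2000 + 0.2518 × 0.8000 = 0.16642000 + 0.20144000 = 0.36786000
  P(H|E) = 0.16642000 / 0.36786000 = 0.4524

Update 2:
  P(E) = 0.8321 × 0.4524 + 0.2518 × 0.5476 = 0.37644204 + 0.13788568 = 0.51432772
  P(H|E) = 0.37644204 / 0.51432772 = 0.7319

Update 3:
  P(E) = 0.8321 × 0.7319 + 0.2518 × 0.2681 = 0.60901399 + 0.06750758 = 0.67652157
  P(H|E) = 0.60901399 / 0.67652157 = 0.9002

Final posterior: 0.9002


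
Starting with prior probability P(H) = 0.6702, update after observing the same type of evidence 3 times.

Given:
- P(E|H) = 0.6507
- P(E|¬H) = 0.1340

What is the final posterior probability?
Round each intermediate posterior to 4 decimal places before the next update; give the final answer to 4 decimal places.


Sequential Bayesian updating:

Initial prior: P(H) = 0.6702

Update 1:
  P(E) = 0.6507 × 0.6702 + 0.1340 × 0.3298 = 0.43609914 + 0.04419320 = 0.48029234
  P(H|E) = 0.43609914 / 0.48029234 = 0.9080

Update 2:
  P(E) = 0.6507 × 0.9080 + 0.1340 × 0.0920 = 0.59083560 + 0.01232800 = 0.60316360
  P(H|E) = 0.59083560 / 0.60316360 = 0.9796

Update 3:
  P(E) = 0.6507 × 0.9796 + 0.1340 × 0.0204 = 0.63742572 + 0.00273360 = 0.64015932
  P(H|E) = 0.63742572 / 0.64015932 = 0.9957

Final posterior: 0.9957


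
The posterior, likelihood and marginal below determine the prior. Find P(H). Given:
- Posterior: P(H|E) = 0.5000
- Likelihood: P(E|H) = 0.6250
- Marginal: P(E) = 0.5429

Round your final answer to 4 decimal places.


From Bayes' theorem: P(H|E) = P(E|H) × P(H) / P(E)

Rearranging for P(H):
P(H) = P(H|E) × P(E) / P(E|H)
     = 0.5000 × 0.5429 / 0.6250
     = 0.27145000 / 0.6250
     = 0.4343


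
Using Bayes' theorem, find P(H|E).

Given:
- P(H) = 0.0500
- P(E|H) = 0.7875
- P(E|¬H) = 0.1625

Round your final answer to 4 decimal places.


Bayes' theorem: P(H|E) = P(E|H) × P(H) / P(E)

Step 1: Calculate P(E) using law of total probability
P(E) = P(E|H)P(H) + P(E|¬H)P(¬H)
     = 0.7875 × 0.0500 + 0.1625 × 0.9500
     = 0.03937500 + 0.15437500
     = 0.19375000

Step 2: Apply Bayes' theorem
P(H|E) = P(E|H) × P(H) / P(E)
       = 0.03937500 / 0.19375000
       = 0.2032


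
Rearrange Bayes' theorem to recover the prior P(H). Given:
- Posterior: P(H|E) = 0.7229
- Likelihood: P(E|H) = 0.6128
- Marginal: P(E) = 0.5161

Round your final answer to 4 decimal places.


From Bayes' theorem: P(H|E) = P(E|H) × P(H) / P(E)

Rearranging for P(H):
P(H) = P(H|E) × P(E) / P(E|H)
     = 0.7229 × 0.5161 / 0.6128
     = 0.37308869 / 0.6128
     = 0.6088


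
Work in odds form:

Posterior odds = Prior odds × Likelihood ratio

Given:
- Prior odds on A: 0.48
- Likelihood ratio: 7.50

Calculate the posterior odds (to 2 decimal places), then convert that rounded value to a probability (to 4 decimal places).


Step 1: Calculate posterior odds
Posterior odds = Prior odds × LR
               = 0.48 × 7.50
               = 3.60

Step 2: Convert to probability
P(A|E) = Posterior odds / (1 + Posterior odds)
       = 3.60 / (1 + 3.60)
       = 3.60 / 4.60
       = 0.7826

The evidence increased P(A) from 0.3243 to 0.7826.


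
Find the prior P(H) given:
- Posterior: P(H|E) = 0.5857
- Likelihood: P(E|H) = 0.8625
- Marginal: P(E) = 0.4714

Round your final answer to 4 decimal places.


From Bayes' theorem: P(H|E) = P(E|H) × P(H) / P(E)

Rearranging for P(H):
P(H) = P(H|E) × P(E) / P(E|H)
     = 0.5857 × 0.4714 / 0.8625
     = 0.27609898 / 0.8625
     = 0.3201


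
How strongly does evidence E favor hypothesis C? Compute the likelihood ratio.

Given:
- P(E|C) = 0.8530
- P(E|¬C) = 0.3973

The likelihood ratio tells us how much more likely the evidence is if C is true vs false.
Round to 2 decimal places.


Likelihood Ratio (LR) = P(E|C) / P(E|¬C)

LR = 0.8530 / 0.3973
   = 2.15

The evidence is 2.15 times more likely if C is true than if C is false.
LR > 1, so observing E raises the odds in favor of C.


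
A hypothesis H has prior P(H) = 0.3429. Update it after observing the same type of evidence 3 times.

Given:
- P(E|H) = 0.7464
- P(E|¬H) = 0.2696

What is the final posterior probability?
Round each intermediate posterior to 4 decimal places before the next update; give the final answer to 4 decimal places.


Sequential Bayesian updating:

Initial prior: P(H) = 0.3429

Update 1:
  P(E) = 0.7464 × 0.3429 + 0.2696 × 0.6571 = 0.25594056 + 0.17715416 = 0.43309472
  P(H|E) = 0.25594056 / 0.43309472 = 0.5910

Update 2:
  P(E) = 0.7464 × 0.5910 + 0.2696 × 0.4090 = 0.44112240 + 0.11026640 = 0.55138880
  P(H|E) = 0.44112240 / 0.55138880 = 0.8000

Update 3:
  P(E) = 0.7464 × 0.8000 + 0.2696 × 0.2000 = 0.59712000 + 0.05392000 = 0.65104000
  P(H|E) = 0.59712000 / 0.65104000 = 0.9172

Final posterior: 0.9172


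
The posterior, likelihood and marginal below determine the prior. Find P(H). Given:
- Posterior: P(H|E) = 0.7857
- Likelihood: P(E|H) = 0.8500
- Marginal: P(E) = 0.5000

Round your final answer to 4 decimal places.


From Bayes' theorem: P(H|E) = P(E|H) × P(H) / P(E)

Rearranging for P(H):
P(H) = P(H|E) × P(E) / P(E|H)
     = 0.7857 × 0.5000 / 0.8500
     = 0.39285000 / 0.8500
     = 0.4622


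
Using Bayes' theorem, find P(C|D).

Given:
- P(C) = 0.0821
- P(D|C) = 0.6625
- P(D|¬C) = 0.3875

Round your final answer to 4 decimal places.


Bayes' theorem: P(C|D) = P(D|C) × P(C) / P(D)

Step 1: Calculate P(D) using law of total probability
P(D) = P(D|C)P(C) + P(D|¬C)P(¬C)
     = 0.6625 × 0.0821 + 0.3875 × 0.9179
     = 0.05439125 + 0.35568625
     = 0.41007750

Step 2: Apply Bayes' theorem
P(C|D) = P(D|C) × P(C) / P(D)
       = 0.05439125 / 0.41007750
       = 0.1326


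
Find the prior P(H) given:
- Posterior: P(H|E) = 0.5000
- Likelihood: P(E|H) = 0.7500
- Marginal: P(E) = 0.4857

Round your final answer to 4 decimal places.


From Bayes' theorem: P(H|E) = P(E|H) × P(H) / P(E)

Rearranging for P(H):
P(H) = P(H|E) × P(E) / P(E|H)
     = 0.5000 × 0.4857 / 0.7500
     = 0.24285000 / 0.7500
     = 0.3238


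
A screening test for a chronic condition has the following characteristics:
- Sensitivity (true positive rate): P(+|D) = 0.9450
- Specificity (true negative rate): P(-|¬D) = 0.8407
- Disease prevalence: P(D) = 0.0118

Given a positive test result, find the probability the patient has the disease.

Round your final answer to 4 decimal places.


Let D = has disease, + = positive test

Given:
- P(D) = 0.0118 (prevalence)
- P(+|D) = 0.9450 (sensitivity)
- P(-|¬D) = 0.8407 (specificity)
- P(+|¬D) = 0.1593 (false positive rate = 1 - specificity)

Step 1: Find P(+)
P(+) = P(+|D)P(D) + P(+|¬D)P(¬D)
     = 0.9450 × 0.0118 + 0.1593 × 0.9882
     = 0.01115100 + 0.15742026
     = 0.16857126

Step 2: Apply Bayes' theorem for P(D|+)
P(D|+) = P(+|D)P(D) / P(+)
       = 0.01115100 / 0.16857126
       = 0.0662


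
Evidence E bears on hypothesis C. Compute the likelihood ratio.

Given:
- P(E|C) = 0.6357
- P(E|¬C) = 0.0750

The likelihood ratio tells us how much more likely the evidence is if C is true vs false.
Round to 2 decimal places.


Likelihood Ratio (LR) = P(E|C) / P(E|¬C)

LR = 0.6357 / 0.0750
   = 8.48

The evidence is 8.48 times more likely if C is true than if C is false.
LR > 1, so observing E raises the odds in favor of C.


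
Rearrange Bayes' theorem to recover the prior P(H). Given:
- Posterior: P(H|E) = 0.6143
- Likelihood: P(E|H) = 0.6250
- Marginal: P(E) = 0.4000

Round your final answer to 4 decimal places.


From Bayes' theorem: P(H|E) = P(E|H) × P(H) / P(E)

Rearranging for P(H):
P(H) = P(H|E) × P(E) / P(E|H)
     = 0.6143 × 0.4000 / 0.6250
     = 0.24572000 / 0.6250
     = 0.3932


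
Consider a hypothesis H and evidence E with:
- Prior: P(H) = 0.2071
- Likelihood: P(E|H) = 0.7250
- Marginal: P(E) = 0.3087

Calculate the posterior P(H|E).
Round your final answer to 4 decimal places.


Using Bayes' theorem:

P(H|E) = P(E|H) × P(H) / P(E)
       = 0.7250 × 0.2071 / 0.3087
       = 0.15014750 / 0.3087
       = 0.4864

The evidence strengthens our belief in H.
Prior: 0.2071 → Posterior: 0.4864


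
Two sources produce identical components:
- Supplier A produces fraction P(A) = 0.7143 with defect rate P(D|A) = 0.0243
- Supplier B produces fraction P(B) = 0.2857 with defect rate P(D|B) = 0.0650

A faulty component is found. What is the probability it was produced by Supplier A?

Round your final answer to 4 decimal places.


Let A = from Supplier A, D = faulty

Given:
- P(A) = 0.7143, P(B) = 0.2857
- P(D|A) = 0.0243, P(D|B) = 0.0650

Step 1: Find P(D)
P(D) = P(D|A)P(A) + P(D|B)P(B)
     = 0.0243 × 0.7143 + 0.0650 × 0.2857
     = 0.01735749 + 0.01857050
     = 0.03592799

Step 2: Apply Bayes' theorem
P(A|D) = P(D|A)P(A) / P(D)
       = 0.01735749 / 0.03592799
       = 0.4831


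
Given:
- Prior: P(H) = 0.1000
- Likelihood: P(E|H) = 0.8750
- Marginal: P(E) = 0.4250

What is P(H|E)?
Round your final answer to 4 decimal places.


Using Bayes' theorem:

P(H|E) = P(E|H) × P(H) / P(E)
       = 0.8750 × 0.1000 / 0.4250
       = 0.08750000 / 0.4250
       = 0.2059

The evidence strengthens our belief in H.
Prior: 0.1000 → Posterior: 0.2059


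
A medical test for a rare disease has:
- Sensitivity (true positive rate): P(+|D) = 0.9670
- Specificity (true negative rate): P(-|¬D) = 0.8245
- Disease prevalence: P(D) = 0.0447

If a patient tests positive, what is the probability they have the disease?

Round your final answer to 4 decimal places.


Let D = has disease, + = positive test

Given:
- P(D) = 0.0447 (prevalence)
- P(+|D) = 0.9670 (sensitivity)
- P(-|¬D) = 0.8245 (specificity)
- P(+|¬D) = 0.1755 (false positive rate = 1 - specificity)

Step 1: Find P(+)
P(+) = P(+|D)P(D) + P(+|¬D)P(¬D)
     = 0.9670 × 0.0447 + 0.1755 × 0.9553
     = 0.04322490 + 0.16765515
     = 0.21088005

Step 2: Apply Bayes' theorem for P(D|+)
P(D|+) = P(+|D)P(D) / P(+)
       = 0.04322490 / 0.21088005
       = 0.2050


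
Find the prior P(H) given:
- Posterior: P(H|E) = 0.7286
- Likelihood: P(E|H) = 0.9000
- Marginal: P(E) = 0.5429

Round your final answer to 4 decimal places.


From Bayes' theorem: P(H|E) = P(E|H) × P(H) / P(E)

Rearranging for P(H):
P(H) = P(H|E) × P(E) / P(E|H)
     = 0.7286 × 0.5429 / 0.9000
     = 0.39555694 / 0.9000
     = 0.4395


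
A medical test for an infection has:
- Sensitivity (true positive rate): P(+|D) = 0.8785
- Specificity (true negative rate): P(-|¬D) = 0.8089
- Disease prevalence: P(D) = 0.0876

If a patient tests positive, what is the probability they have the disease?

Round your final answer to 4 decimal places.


Let D = has disease, + = positive test

Given:
- P(D) = 0.0876 (prevalence)
- P(+|D) = 0.8785 (sensitivity)
- P(-|¬D) = 0.8089 (specificity)
- P(+|¬D) = 0.1911 (false positive rate = 1 - specificity)

Step 1: Find P(+)
P(+) = P(+|D)P(D) + P(+|¬D)P(¬D)
     = 0.8785 × 0.0876 + 0.1911 × 0.9124
     = 0.07695660 + 0.17435964
     = 0.25131624

Step 2: Apply Bayes' theorem for P(D|+)
P(D|+) = P(+|D)P(D) / P(+)
       = 0.07695660 / 0.25131624
       = 0.3062


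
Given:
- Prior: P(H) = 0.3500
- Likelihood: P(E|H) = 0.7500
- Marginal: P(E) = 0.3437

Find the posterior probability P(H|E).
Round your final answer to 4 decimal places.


Using Bayes' theorem:

P(H|E) = P(E|H) × P(H) / P(E)
       = 0.7500 × 0.3500 / 0.3437
       = 0.26250000 / 0.3437
       = 0.7637

The evidence strengthens our belief in H.
Prior: 0.3500 → Posterior: 0.7637


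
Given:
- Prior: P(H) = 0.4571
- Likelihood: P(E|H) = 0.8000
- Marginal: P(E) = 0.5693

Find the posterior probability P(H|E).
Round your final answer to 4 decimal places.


Using Bayes' theorem:

P(H|E) = P(E|H) × P(H) / P(E)
       = 0.8000 × 0.4571 / 0.5693
       = 0.36568000 / 0.5693
       = 0.6423

The evidence strengthens our belief in H.
Prior: 0.4571 → Posterior: 0.6423


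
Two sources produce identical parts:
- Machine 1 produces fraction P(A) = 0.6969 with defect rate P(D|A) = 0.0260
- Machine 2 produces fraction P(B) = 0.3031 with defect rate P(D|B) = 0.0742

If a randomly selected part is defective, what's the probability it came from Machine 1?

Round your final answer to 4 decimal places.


Let A = from Machine 1, D = defective

Given:
- P(A) = 0.6969, P(B) = 0.3031
- P(D|A) = 0.0260, P(D|B) = 0.0742

Step 1: Find P(D)
P(D) = P(D|A)P(A) + P(D|B)P(B)
     = 0.0260 × 0.6969 + 0.0742 × 0.3031
     = 0.01811940 + 0.02249002
     = 0.04060942

Step 2: Apply Bayes' theorem
P(A|D) = P(D|A)P(A) / P(D)
       = 0.01811940 / 0.04060942
       = 0.4462


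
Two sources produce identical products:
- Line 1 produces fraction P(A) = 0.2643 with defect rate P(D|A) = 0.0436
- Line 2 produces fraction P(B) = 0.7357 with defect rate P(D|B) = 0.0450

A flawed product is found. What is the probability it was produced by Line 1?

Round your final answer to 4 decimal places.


Let A = from Line 1, D = flawed

Given:
- P(A) = 0.2643, P(B) = 0.7357
- P(D|A) = 0.0436, P(D|B) = 0.0450

Step 1: Find P(D)
P(D) = P(D|A)P(A) + P(D|B)P(B)
     = 0.0436 × 0.2643 + 0.0450 × 0.7357
     = 0.01152348 + 0.03310650
     = 0.04462998

Step 2: Apply Bayes' theorem
P(A|D) = P(D|A)P(A) / P(D)
       = 0.01152348 / 0.04462998
       = 0.2582


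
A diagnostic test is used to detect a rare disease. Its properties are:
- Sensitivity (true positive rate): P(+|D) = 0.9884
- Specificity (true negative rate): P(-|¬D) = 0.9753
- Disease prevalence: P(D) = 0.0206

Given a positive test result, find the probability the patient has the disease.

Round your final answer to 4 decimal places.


Let D = has disease, + = positive test

Given:
- P(D) = 0.0206 (prevalence)
- P(+|D) = 0.9884 (sensitivity)
- P(-|¬D) = 0.9753 (specificity)
- P(+|¬D) = 0.0247 (false positive rate = 1 - specificity)

Step 1: Find P(+)
P(+) = P(+|D)P(D) + P(+|¬D)P(¬D)
     = 0.9884 × 0.0206 + 0.0247 × 0.9794
     = 0.02036104 + 0.02419118
     = 0.04455222

Step 2: Apply Bayes' theorem for P(D|+)
P(D|+) = P(+|D)P(D) / P(+)
       = 0.02036104 / 0.04455222
       = 0.4570
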